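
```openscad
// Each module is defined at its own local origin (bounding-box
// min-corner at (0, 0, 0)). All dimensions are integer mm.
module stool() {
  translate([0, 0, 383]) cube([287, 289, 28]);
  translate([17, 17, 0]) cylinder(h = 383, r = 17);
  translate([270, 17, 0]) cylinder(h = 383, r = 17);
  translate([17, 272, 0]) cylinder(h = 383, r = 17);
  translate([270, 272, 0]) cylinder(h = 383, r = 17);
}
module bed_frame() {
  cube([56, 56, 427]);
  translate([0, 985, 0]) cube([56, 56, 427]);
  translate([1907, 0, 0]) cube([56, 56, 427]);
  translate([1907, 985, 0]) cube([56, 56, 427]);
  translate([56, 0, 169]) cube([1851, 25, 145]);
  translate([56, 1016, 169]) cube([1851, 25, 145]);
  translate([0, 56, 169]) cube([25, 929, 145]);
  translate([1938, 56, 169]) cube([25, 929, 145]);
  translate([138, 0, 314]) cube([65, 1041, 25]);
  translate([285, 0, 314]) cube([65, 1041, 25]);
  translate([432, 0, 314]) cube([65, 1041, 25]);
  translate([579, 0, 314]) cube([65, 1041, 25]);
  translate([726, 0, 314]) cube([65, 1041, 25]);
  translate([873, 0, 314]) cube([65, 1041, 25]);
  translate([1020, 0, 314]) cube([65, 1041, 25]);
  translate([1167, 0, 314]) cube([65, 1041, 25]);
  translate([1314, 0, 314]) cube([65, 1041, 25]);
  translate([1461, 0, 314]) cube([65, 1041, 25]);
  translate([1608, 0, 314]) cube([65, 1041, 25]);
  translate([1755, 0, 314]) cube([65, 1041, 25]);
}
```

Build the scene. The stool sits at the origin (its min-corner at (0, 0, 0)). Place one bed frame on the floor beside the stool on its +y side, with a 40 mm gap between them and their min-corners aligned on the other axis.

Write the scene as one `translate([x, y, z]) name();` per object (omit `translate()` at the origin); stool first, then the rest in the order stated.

stool();
translate([0, 329, 0]) bed_frame();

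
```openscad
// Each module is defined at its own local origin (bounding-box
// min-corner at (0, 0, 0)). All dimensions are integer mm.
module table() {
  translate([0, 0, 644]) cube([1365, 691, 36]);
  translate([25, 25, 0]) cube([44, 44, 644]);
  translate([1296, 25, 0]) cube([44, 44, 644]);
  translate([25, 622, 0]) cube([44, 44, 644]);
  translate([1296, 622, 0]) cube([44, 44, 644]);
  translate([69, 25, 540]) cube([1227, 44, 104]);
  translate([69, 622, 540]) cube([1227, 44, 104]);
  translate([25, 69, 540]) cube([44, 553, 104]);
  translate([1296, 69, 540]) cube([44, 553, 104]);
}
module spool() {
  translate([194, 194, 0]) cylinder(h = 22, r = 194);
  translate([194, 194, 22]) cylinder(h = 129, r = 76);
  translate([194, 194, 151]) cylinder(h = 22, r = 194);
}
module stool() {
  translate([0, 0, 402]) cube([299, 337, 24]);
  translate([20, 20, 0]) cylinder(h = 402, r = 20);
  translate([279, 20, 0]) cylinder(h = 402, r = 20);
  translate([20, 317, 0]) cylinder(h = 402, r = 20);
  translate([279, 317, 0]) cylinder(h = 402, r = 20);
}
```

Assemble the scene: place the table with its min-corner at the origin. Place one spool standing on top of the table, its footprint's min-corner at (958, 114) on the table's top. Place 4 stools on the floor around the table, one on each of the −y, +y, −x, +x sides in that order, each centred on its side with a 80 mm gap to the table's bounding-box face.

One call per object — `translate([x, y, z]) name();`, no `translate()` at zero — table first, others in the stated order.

table();
translate([958, 114, 680]) spool();
translate([533, -417, 0]) stool();
translate([533, 771, 0]) stool();
translate([-379, 177, 0]) stool();
translate([1445, 177, 0]) stool();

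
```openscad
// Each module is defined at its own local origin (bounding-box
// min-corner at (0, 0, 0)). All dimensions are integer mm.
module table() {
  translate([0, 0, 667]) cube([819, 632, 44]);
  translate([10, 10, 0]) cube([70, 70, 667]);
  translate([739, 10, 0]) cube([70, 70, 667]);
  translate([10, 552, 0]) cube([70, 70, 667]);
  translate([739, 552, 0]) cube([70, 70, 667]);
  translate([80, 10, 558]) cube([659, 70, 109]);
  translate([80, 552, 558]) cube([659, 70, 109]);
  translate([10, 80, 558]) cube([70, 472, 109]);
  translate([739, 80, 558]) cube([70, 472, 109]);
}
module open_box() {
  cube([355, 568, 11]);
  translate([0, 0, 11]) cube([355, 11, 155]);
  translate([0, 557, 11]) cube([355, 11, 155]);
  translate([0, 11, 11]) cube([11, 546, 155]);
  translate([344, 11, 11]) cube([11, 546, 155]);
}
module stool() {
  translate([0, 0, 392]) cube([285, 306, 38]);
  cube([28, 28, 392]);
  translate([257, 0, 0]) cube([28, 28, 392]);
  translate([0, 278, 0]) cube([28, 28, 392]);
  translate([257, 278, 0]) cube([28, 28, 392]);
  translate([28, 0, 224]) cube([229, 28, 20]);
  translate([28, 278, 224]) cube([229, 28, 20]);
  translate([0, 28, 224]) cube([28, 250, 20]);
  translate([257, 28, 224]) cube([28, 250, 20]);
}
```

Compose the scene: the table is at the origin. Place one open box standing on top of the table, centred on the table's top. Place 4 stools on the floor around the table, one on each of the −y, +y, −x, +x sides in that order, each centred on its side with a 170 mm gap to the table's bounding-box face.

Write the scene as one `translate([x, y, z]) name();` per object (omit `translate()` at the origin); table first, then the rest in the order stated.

table();
translate([232, 32, 711]) open_box();
translate([267, -476, 0]) stool();
translate([267, 802, 0]) stool();
translate([-455, 163, 0]) stool();
translate([989, 163, 0]) stool();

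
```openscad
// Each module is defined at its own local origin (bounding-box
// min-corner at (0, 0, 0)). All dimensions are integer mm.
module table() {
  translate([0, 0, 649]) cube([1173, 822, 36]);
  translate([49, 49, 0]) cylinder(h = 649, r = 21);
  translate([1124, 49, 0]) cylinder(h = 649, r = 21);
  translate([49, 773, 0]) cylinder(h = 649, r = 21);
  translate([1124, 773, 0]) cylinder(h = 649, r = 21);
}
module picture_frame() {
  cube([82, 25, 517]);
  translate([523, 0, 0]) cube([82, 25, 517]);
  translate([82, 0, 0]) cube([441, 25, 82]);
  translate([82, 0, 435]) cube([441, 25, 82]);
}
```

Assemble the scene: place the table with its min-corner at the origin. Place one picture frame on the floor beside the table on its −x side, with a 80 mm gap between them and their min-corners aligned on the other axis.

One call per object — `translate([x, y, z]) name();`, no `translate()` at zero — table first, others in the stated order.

table();
translate([-685, 0, 0]) picture_frame();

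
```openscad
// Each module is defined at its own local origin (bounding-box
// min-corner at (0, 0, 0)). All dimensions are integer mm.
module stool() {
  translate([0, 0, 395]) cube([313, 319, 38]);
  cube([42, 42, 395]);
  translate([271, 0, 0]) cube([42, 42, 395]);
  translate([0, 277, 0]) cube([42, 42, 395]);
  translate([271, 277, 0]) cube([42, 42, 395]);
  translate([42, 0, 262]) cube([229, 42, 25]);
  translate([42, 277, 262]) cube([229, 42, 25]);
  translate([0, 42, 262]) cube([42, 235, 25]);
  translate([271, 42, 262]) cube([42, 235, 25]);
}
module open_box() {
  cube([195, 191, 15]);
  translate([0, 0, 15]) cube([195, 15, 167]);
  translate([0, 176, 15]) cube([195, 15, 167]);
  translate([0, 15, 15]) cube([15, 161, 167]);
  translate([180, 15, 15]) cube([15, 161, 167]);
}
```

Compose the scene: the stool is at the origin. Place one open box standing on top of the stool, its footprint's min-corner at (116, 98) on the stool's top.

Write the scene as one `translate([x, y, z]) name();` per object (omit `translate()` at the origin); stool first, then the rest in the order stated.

stool();
translate([116, 98, 433]) open_box();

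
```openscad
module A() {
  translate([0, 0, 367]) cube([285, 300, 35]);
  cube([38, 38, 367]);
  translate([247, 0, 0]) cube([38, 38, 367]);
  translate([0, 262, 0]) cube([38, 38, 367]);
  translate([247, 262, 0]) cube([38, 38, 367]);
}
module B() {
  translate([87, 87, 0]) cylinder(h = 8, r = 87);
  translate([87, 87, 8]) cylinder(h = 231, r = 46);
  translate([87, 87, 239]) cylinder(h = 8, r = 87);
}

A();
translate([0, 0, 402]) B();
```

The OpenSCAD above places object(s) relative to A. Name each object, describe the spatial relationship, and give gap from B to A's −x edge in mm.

The spool's min-x is at 0; the stool's min-x is 0; gap = 0 mm.

A is a stool. B is a spool. The spool is on top of the stool. The gap from the spool to the stool's −x edge is 0 mm.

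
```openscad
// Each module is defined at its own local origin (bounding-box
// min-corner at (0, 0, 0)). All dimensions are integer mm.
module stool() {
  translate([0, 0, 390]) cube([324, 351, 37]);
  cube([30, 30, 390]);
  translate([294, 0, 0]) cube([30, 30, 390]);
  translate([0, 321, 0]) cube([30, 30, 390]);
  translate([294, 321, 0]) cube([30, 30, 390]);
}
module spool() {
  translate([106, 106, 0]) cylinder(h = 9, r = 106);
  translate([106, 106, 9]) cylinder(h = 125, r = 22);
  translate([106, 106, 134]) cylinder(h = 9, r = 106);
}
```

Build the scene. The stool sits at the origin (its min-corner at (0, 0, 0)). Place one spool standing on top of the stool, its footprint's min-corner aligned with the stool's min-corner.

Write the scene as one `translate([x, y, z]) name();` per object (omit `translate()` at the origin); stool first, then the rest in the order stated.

stool();
translate([0, 0, 427]) spool();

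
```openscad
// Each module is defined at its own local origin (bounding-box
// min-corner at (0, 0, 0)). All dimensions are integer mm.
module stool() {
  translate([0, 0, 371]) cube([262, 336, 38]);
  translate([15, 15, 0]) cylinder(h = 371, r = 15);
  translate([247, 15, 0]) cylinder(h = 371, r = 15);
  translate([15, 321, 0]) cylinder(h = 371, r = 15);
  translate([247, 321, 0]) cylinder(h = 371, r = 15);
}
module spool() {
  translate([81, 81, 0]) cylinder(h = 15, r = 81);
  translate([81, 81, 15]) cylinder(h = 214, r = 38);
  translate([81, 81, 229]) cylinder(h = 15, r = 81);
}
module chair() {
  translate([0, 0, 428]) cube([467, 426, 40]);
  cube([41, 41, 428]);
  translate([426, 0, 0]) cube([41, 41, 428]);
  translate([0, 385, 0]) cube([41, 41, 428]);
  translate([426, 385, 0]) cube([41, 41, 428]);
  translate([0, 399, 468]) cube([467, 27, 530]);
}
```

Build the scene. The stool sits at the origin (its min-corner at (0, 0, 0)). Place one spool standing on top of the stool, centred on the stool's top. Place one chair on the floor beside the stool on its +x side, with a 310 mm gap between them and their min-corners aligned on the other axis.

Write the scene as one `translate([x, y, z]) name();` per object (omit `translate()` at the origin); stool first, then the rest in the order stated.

stool();
translate([50, 87, 409]) spool();
translate([572, 0, 0]) chair();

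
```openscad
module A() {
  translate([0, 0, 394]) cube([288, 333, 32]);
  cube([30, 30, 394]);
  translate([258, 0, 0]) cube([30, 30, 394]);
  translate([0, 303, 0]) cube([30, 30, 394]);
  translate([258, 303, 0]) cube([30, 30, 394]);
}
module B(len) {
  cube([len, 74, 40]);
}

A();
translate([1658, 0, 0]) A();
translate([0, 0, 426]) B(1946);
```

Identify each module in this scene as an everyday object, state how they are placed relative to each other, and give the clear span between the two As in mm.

Second stool starts at x = 1658; first ends at x = 288; clear span = 1658 − 288 = 1370 mm.

A is a stool. B is a beam. A beam spans the tops of two stools. The clear span between the two stools is 1370 mm.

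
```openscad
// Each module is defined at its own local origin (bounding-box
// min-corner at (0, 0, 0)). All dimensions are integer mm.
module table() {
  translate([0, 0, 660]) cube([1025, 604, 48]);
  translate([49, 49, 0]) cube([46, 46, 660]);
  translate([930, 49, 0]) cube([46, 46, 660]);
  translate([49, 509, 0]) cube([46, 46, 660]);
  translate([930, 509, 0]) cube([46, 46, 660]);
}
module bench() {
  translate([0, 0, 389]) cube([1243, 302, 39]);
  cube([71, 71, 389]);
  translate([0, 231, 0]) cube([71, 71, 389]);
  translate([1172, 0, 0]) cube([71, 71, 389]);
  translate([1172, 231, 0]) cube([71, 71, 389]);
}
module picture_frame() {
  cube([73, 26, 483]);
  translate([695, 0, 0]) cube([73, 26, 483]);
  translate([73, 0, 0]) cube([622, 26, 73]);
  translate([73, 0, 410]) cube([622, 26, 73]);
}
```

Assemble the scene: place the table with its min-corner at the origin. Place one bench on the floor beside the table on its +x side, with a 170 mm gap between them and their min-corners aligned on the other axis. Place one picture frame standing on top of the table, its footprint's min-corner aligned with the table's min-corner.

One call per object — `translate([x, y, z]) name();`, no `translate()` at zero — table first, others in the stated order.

table();
translate([1195, 0, 0]) bench();
translate([0, 0, 708]) picture_frame();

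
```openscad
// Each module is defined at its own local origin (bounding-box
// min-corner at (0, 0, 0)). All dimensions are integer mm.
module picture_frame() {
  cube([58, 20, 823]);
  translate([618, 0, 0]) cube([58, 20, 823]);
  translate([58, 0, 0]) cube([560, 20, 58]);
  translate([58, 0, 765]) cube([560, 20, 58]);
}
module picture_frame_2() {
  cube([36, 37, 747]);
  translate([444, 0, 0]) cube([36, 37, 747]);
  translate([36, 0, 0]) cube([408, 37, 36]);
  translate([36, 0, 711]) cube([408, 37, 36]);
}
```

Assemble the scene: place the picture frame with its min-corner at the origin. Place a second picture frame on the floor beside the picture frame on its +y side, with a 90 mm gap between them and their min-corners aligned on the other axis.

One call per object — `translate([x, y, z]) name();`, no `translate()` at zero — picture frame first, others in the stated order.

picture_frame();
translate([0, 110, 0]) picture_frame_2();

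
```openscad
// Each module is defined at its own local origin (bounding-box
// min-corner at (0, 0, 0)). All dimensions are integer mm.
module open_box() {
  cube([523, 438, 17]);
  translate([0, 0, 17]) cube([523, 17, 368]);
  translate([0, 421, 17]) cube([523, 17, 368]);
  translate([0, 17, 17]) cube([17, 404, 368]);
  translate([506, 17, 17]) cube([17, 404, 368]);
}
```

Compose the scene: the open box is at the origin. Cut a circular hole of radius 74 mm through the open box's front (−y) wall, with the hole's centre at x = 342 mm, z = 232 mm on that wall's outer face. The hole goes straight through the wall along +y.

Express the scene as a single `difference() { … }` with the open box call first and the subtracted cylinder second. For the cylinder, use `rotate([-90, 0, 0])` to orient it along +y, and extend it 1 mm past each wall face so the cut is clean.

difference() {
  open_box();
  translate([342, -1, 232]) rotate([-90, 0, 0]) cylinder(h = 19, r = 74);
}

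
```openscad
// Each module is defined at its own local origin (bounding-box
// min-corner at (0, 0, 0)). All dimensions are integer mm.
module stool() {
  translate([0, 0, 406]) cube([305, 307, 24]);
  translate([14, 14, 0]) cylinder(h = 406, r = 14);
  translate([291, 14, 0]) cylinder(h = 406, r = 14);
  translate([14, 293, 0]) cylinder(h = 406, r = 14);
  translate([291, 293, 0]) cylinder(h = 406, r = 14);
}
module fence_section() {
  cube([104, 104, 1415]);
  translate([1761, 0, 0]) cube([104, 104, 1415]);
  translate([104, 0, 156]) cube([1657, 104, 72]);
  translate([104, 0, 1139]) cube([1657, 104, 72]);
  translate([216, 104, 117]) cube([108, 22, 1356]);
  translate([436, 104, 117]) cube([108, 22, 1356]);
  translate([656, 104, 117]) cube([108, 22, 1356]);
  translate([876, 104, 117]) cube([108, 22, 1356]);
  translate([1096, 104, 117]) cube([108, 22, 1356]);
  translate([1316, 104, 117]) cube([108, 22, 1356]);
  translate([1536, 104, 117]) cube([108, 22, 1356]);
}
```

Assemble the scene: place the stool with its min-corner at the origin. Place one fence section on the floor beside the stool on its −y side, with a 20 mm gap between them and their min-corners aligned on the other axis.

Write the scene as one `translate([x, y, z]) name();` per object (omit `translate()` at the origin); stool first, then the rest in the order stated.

stool();
translate([0, -146, 0]) fence_section();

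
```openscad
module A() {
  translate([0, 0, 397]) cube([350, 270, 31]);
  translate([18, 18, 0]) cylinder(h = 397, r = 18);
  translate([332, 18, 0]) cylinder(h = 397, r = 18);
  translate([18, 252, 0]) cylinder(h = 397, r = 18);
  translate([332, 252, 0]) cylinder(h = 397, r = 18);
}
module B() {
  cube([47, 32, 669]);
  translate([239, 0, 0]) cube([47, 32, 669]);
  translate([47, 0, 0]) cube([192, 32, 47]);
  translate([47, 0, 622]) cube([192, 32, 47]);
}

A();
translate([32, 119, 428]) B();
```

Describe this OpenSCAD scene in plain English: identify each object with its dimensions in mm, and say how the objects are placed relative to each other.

A is a four-legged stool. The seat is a 350×270×31 mm slab whose top surface is at z = 428 mm; four round legs, each 36 mm in diameter, run from the floor (z = 0) to the underside of the seat, each leg's axis is inset half a diameter from the nearest pair of seat edges (so the leg's bounding box is flush with the corner).

B is a rectangular picture frame lying in the x–z plane (depth along y). The opening is 192 mm wide (x) by 575 mm tall (z), surrounded by a border 47 mm wide on all four sides. The frame is 32 mm deep and is made of two full-height vertical stiles with two horizontal rails fitted between them.

The picture frame is on top of the stool, centred.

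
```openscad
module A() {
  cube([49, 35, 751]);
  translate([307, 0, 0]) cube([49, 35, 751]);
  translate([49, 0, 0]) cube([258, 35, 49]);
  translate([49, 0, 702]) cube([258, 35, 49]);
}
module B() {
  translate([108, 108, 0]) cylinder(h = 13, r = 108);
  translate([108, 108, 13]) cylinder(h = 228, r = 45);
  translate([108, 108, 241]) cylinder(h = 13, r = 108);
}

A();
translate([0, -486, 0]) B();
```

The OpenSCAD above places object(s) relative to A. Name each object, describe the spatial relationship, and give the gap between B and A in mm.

The spool's nearest face is 270 mm from the picture frame's −y face.

A is a picture frame. B is a spool. The spool is on the floor beside the picture frame on its −y side. The gap between the spool and the picture frame is 270 mm.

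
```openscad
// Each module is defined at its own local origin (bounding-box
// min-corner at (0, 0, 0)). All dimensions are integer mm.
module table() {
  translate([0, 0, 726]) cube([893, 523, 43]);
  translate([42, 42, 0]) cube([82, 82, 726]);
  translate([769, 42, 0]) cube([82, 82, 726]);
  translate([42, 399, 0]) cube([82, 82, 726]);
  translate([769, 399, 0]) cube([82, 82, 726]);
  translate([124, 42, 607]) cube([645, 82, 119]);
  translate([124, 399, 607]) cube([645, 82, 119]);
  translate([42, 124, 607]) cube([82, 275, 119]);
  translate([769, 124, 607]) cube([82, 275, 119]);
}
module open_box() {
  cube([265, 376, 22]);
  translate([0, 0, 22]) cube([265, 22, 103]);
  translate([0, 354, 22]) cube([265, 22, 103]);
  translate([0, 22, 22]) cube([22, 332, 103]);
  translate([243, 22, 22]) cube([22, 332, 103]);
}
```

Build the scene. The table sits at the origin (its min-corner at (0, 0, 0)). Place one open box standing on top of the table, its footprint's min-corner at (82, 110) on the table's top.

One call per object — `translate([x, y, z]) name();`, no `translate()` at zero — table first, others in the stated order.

table();
translate([82, 110, 769]) open_box();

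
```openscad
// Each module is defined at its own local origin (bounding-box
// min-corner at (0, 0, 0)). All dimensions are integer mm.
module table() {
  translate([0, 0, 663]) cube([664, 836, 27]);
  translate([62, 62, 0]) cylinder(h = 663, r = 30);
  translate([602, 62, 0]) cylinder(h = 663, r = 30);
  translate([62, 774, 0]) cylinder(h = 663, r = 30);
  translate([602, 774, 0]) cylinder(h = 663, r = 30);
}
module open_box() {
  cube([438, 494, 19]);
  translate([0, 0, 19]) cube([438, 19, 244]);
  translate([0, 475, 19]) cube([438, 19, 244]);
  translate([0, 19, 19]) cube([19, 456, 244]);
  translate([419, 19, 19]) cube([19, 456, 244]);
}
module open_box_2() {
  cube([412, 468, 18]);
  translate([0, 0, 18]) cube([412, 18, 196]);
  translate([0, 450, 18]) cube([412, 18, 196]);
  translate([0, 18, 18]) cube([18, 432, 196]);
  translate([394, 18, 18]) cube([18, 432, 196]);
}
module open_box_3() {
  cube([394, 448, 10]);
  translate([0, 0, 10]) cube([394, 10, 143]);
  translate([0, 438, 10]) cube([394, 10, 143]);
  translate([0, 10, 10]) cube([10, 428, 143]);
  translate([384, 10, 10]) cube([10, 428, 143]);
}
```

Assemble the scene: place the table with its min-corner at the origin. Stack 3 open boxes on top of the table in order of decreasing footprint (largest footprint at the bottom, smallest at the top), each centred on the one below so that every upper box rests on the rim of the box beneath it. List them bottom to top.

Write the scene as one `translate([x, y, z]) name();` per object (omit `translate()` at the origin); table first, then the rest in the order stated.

table();
translate([113, 171, 690]) open_box();
translate([126, 184, 953]) open_box_2();
translate([135, 194, 1167]) open_box_3();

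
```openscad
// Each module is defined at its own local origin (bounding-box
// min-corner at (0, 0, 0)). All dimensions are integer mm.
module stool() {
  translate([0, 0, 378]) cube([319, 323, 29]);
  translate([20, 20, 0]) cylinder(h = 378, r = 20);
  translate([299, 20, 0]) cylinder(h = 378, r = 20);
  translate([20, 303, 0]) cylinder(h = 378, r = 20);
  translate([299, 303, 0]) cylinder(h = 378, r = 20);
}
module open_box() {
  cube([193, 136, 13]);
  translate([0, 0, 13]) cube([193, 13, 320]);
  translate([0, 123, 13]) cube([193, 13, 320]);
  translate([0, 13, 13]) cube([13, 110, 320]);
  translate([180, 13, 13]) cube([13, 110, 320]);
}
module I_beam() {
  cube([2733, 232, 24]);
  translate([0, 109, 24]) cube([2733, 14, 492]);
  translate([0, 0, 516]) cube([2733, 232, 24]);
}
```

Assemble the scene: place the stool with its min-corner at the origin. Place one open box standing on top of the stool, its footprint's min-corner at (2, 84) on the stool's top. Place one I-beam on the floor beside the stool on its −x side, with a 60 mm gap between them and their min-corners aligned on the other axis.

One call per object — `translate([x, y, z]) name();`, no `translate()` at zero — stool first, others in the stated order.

stool();
translate([2, 84, 407]) open_box();
translate([-2793, 0, 0]) I_beam();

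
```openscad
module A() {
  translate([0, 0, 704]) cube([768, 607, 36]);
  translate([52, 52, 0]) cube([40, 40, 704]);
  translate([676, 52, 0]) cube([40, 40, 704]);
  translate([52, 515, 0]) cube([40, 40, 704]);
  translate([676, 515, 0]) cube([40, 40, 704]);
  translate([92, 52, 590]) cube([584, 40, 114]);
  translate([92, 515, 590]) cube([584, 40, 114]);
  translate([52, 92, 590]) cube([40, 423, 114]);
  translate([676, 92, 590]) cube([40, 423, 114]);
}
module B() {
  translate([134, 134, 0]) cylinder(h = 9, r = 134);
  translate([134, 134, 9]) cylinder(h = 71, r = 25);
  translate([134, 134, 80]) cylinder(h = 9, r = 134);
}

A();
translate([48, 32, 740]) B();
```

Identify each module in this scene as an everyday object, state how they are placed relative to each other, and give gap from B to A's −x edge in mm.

The spool's min-x is at 48; the table's min-x is 0; gap = 48 mm.

A is a table. B is a spool. The spool is on top of the table. The gap from the spool to the table's −x edge is 48 mm.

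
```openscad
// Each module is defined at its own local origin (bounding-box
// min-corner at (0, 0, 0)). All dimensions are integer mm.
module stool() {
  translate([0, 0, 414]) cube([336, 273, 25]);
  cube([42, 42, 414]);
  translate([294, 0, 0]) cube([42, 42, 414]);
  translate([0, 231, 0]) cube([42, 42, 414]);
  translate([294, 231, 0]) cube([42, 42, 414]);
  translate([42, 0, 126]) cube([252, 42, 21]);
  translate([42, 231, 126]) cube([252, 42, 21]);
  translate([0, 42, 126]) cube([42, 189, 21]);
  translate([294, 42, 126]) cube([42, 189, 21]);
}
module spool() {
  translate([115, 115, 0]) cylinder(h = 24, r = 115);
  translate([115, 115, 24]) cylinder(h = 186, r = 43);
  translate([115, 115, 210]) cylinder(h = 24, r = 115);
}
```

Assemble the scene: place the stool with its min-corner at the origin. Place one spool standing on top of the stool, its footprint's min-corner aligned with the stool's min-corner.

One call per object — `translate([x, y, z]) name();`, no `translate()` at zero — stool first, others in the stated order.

stool();
translate([0, 0, 439]) spool();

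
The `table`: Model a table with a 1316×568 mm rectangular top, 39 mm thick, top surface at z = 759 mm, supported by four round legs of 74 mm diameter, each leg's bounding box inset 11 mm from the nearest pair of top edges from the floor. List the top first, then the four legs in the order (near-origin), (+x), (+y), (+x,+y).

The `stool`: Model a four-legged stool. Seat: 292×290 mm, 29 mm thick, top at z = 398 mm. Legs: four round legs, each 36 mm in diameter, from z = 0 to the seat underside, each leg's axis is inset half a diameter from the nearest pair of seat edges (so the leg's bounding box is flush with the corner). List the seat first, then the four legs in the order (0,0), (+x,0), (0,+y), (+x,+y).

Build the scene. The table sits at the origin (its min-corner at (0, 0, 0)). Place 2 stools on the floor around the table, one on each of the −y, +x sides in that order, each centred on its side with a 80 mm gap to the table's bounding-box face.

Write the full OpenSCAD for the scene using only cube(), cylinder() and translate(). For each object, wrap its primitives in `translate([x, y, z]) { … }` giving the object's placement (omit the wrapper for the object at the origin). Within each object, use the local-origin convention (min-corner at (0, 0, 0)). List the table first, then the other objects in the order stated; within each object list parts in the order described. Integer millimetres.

translate([0, 0, 720]) cube([1316, 568, 39]);
translate([48, 48, 0]) cylinder(h = 720, r = 37);
translate([1268, 48, 0]) cylinder(h = 720, r = 37);
translate([48, 520, 0]) cylinder(h = 720, r = 37);
translate([1268, 520, 0]) cylinder(h = 720, r = 37);
translate([512, -370, 0]) {
  translate([0, 0, 369]) cube([292, 290, 29]);
  translate([18, 18, 0]) cylinder(h = 369, r = 18);
  translate([274, 18, 0]) cylinder(h = 369, r = 18);
  translate([18, 272, 0]) cylinder(h = 369, r = 18);
  translate([274, 272, 0]) cylinder(h = 369, r = 18);
}
translate([1396, 139, 0]) {
  translate([0, 0, 369]) cube([292, 290, 29]);
  translate([18, 18, 0]) cylinder(h = 369, r = 18);
  translate([274, 18, 0]) cylinder(h = 369, r = 18);
  translate([18, 272, 0]) cylinder(h = 369, r = 18);
  translate([274, 272, 0]) cylinder(h = 369, r = 18);
}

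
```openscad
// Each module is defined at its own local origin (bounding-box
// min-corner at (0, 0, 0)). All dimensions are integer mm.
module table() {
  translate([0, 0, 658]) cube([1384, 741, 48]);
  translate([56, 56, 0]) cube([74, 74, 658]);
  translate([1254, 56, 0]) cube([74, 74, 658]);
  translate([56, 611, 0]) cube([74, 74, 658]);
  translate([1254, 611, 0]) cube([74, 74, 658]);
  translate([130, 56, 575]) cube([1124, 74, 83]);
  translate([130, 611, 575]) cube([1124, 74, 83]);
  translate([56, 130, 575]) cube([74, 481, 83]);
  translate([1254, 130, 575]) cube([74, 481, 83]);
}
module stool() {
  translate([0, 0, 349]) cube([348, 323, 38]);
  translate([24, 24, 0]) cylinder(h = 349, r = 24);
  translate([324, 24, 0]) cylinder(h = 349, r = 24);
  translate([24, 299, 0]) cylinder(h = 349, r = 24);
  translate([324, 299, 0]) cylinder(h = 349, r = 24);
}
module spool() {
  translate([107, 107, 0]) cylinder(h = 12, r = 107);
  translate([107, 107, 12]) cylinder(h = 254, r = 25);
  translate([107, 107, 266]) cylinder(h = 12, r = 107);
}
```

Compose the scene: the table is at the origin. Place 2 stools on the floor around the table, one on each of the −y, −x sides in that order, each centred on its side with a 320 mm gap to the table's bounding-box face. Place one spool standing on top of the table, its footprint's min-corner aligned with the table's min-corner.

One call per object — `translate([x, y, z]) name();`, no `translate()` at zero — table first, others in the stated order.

table();
translate([518, -643, 0]) stool();
translate([-668, 209, 0]) stool();
translate([0, 0, 706]) spool();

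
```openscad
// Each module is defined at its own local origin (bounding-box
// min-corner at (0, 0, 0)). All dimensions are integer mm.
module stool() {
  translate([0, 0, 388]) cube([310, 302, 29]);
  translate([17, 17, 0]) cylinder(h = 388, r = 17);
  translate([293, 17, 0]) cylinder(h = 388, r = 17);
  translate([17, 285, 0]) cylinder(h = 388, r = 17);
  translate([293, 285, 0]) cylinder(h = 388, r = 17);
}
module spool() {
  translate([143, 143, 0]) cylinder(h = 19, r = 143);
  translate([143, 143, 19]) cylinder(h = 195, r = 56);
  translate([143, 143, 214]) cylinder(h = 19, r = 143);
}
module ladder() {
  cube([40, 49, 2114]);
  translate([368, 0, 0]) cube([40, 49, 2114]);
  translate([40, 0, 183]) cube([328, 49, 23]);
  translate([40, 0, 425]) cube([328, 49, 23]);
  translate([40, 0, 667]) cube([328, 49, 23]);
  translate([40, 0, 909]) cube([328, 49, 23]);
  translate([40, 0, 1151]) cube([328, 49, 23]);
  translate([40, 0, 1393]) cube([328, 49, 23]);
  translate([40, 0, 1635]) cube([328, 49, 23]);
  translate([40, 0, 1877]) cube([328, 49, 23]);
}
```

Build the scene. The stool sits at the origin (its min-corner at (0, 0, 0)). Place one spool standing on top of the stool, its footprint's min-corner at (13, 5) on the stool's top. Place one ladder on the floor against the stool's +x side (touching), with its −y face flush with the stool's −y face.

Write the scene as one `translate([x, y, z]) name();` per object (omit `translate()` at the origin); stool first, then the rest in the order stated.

stool();
translate([13, 5, 417]) spool();
translate([310, 0, 0]) ladder();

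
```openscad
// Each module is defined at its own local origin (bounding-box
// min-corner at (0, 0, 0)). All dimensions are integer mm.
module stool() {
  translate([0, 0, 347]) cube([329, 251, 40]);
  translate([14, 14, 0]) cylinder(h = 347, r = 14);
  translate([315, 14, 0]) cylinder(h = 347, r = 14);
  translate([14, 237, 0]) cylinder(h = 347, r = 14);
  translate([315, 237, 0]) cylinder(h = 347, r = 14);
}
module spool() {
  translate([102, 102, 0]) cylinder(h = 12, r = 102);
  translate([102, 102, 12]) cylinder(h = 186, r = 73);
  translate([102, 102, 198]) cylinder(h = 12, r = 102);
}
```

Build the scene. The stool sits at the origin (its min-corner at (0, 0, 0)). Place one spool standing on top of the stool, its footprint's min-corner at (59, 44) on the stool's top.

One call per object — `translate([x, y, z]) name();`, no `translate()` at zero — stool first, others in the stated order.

stool();
translate([59, 44, 387]) spool();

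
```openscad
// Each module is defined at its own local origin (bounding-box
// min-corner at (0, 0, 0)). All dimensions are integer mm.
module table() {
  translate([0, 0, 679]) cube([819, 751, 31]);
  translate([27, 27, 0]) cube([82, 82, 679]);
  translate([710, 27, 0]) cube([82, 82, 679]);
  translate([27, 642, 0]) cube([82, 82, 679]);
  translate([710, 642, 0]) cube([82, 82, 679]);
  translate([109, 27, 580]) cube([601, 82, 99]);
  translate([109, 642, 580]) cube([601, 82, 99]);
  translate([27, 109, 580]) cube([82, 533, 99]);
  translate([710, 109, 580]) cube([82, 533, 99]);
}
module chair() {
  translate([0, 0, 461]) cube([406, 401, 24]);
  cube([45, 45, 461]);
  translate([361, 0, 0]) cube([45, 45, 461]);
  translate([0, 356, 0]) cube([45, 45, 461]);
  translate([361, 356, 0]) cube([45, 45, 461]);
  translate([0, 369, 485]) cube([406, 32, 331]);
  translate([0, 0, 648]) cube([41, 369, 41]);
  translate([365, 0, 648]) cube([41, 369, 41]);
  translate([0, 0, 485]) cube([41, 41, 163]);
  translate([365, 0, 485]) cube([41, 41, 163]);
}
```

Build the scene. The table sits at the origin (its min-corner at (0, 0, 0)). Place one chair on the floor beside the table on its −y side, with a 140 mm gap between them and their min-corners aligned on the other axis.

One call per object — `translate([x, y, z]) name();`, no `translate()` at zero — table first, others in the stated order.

table();
translate([0, -541, 0]) chair();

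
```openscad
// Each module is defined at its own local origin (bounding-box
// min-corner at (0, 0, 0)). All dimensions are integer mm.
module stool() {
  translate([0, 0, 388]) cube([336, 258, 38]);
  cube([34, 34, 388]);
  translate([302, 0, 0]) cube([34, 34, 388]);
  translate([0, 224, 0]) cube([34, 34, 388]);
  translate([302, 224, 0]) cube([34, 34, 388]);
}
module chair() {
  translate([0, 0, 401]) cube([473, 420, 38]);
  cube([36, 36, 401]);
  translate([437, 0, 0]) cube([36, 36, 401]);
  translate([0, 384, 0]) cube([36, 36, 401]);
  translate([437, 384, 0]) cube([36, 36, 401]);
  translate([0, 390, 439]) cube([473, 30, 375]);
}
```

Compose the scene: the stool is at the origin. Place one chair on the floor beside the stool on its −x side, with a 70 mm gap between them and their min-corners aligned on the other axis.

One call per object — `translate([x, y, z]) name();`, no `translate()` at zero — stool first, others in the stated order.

stool();
translate([-543, 0, 0]) chair();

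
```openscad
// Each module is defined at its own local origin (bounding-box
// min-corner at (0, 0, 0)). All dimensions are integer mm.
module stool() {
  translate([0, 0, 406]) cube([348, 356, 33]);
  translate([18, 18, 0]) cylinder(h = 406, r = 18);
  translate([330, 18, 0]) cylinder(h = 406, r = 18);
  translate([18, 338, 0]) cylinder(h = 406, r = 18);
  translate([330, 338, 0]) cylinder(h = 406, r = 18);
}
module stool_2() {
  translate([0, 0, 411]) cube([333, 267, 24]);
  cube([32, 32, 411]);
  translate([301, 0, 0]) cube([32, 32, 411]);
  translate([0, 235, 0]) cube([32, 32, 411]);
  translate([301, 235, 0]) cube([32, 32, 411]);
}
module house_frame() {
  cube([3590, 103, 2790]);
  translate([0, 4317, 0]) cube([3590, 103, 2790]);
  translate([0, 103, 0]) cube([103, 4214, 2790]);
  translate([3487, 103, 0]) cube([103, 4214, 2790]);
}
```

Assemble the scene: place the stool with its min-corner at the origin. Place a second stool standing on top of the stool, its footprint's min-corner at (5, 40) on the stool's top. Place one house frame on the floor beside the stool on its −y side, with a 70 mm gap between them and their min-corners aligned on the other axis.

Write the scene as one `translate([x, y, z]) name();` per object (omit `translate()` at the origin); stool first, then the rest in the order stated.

stool();
translate([5, 40, 439]) stool_2();
translate([0, -4490, 0]) house_frame();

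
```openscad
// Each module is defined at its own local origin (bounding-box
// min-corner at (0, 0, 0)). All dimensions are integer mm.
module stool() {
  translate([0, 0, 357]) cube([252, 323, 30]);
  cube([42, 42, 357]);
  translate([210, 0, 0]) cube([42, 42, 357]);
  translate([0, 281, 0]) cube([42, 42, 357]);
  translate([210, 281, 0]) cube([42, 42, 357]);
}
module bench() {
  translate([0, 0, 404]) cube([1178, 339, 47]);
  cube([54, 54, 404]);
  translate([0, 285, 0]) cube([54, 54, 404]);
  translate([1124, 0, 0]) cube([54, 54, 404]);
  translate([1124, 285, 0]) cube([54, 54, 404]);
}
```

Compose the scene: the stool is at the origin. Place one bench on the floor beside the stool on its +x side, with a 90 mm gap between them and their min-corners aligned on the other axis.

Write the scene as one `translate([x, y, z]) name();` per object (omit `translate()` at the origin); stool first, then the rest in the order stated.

stool();
translate([342, 0, 0]) bench();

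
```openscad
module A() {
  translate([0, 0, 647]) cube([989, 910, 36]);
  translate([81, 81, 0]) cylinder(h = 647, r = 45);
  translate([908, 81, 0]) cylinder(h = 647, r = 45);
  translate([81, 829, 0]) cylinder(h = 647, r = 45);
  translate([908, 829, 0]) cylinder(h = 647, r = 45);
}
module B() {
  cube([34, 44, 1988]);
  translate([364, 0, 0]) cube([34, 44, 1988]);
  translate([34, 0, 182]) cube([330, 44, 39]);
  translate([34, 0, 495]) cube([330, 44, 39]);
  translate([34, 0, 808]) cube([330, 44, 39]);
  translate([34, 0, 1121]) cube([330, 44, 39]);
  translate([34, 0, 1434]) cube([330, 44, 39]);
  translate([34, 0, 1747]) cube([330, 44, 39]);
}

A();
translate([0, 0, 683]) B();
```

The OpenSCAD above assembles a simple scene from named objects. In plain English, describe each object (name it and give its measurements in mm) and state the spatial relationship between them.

A is a table with a 989×910 mm rectangular top, 36 mm thick, top surface at z = 683 mm, supported by four round legs of 90 mm diameter, each leg's bounding box inset 36 mm from the nearest pair of top edges, running from the floor.

B is a straight ladder. Two 34×44 mm vertical rails, 1988 mm tall, stand 398 mm apart (outside-to-outside) with their front faces coplanar on the −y side. 6 rungs, each 44 mm deep and 39 mm tall, span between the inner faces of the rails, front faces flush with the rails. The lowest rung's underside is at z = 182 mm and rungs are spaced 313 mm apart (underside to underside).

The ladder is on top of the table.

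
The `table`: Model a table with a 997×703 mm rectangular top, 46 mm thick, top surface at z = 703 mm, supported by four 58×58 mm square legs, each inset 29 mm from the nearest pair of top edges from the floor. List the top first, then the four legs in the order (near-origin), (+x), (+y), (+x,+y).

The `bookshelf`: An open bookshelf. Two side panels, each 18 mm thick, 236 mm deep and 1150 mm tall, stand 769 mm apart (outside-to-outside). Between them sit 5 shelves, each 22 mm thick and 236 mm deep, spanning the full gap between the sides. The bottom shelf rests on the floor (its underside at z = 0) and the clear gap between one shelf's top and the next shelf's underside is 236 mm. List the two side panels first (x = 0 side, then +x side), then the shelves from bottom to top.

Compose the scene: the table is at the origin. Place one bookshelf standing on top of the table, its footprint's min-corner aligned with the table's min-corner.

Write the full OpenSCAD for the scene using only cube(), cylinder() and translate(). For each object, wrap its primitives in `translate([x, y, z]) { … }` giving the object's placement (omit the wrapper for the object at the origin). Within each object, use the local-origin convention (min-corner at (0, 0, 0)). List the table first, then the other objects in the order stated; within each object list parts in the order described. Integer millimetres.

translate([0, 0, 657]) cube([997, 703, 46]);
translate([29, 29, 0]) cube([58, 58, 657]);
translate([910, 29, 0]) cube([58, 58, 657]);
translate([29, 616, 0]) cube([58, 58, 657]);
translate([910, 616, 0]) cube([58, 58, 657]);
translate([0, 0, 703]) {
  cube([18, 236, 1150]);
  translate([751, 0, 0]) cube([18, 236, 1150]);
  translate([18, 0, 0]) cube([733, 236, 22]);
  translate([18, 0, 258]) cube([733, 236, 22]);
  translate([18, 0, 516]) cube([733, 236, 22]);
  translate([18, 0, 774]) cube([733, 236, 22]);
  translate([18, 0, 1032]) cube([733, 236, 22]);
}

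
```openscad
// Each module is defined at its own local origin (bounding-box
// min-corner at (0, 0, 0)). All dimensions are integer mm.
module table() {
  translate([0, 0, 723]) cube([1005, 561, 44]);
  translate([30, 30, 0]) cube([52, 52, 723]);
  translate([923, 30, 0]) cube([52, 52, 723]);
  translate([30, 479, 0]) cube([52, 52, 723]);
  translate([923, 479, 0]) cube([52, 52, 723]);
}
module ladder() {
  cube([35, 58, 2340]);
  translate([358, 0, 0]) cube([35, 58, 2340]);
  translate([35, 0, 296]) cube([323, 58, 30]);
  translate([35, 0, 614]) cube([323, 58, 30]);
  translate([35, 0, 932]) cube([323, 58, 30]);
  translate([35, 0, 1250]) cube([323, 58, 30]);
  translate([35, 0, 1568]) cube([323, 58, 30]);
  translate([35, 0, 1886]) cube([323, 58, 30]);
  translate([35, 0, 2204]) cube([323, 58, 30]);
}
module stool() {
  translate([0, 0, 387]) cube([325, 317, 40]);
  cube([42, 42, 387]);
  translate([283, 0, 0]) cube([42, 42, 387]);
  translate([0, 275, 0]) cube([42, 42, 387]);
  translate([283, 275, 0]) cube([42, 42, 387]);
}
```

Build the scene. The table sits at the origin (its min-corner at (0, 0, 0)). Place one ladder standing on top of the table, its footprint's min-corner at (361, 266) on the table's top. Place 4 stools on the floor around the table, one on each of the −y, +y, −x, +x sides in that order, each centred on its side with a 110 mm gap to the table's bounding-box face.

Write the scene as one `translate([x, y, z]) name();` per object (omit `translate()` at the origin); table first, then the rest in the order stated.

table();
translate([361, 266, 767]) ladder();
translate([340, -427, 0]) stool();
translate([340, 671, 0]) stool();
translate([-435, 122, 0]) stool();
translate([1115, 122, 0]) stool();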